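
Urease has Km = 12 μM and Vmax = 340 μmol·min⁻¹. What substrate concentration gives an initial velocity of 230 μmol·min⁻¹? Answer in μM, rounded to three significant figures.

25.1 μM

The required fractional saturation is v/Vmax = 230/340 = 0.6765.
Then [S]/(Km+[S]) = 0.6765 ⇒ [S] = 12 × 0.6765/(1 − 0.6765) = 25.1 μM.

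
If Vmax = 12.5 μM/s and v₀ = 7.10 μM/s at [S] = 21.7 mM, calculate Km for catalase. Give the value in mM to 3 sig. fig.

16.5 mM

v/Vmax = 7.10/12.5 = 0.5680 = [S]/(Km+[S]).
So Km + [S] = [S]/0.5680 = 38.20 mM, giving Km = 38.20 − 21.7 = 16.5 mM.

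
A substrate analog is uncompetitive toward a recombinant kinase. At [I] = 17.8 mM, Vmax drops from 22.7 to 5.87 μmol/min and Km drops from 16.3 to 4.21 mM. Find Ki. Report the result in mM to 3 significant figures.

6.21 mM

Uncompetitive: Vmax,app = Vmax/α (and Km,app = Km/α) with α = 1 + [I]/Ki.
α = Vmax/Vmax,app = 22.7/5.87 = 3.867.
Since α = 1 + [I]/Ki, [I]/Ki = 3.867 − 1 = 2.867 and Ki = 17.8/2.867 = 6.21 mM.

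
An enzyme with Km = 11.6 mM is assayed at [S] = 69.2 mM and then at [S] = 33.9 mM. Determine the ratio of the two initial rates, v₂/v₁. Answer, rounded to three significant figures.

0.870

The fractional saturations are [S]/(Km+[S]) = 69.2/80.80 = 0.8564 and 33.9/45.50 = 0.7451.
v₂/v₁ is just their ratio: 0.7451/0.8564 = 0.870.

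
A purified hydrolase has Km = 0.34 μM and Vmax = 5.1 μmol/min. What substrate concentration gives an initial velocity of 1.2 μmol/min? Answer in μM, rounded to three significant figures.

The required fractional saturation is v/Vmax = 1.2/5.1 = 0.2353.
Then [S]/(Km+[S]) = 0.2353 ⇒ [S] = 0.34 × 0.2353/(1 − 0.2353) = 0.105 μM.

0.105 μM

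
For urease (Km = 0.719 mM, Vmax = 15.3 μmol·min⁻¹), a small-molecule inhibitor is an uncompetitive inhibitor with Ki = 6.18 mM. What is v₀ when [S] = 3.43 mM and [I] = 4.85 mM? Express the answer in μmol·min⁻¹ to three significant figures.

7.67 μmol·min⁻¹

α = 1 + [I]/Ki = 1 + 4.85/6.18 = 1.785.
For an uncompetitive inhibitor, both parameters are divided by α, giving Vmax/α and Km/α: Km,app = 0.403 mM, Vmax,app = 8.57 μmol·min⁻¹.
v = Vmax,app·[S]/(Km,app + [S]) = 8.57 × 3.43/(0.403 + 3.43) = 7.67 μmol·min⁻¹.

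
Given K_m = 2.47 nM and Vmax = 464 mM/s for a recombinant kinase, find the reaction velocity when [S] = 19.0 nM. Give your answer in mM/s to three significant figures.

[S]/(Km+[S]) = 19.0/21.47 = 0.8850, the fractional saturation.
v = 0.8850 × Vmax = 0.8850 × 464 = 411 mM/s.

411 mM/s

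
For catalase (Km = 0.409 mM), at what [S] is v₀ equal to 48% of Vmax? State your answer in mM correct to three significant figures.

0.378 mM

v/Vmax = [S]/(Km+[S]) = 0.48, so [S] = Km·0.48/(1 − 0.48) = 0.409 × 0.9231.
[S] = 0.378 mM.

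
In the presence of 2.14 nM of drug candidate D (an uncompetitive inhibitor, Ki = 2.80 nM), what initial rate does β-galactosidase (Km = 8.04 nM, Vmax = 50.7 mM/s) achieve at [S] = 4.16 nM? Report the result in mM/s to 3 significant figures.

13.7 mM/s

α = 1 + [I]/Ki = 1 + 2.14/2.80 = 1.764.
For an uncompetitive inhibitor, both parameters are divided by α, giving Vmax/α and Km/α: Km,app = 4.56 nM, Vmax,app = 28.7 mM/s.
v = Vmax,app·[S]/(Km,app + [S]) = 28.7 × 4.16/(4.56 + 4.16) = 13.7 mM/s.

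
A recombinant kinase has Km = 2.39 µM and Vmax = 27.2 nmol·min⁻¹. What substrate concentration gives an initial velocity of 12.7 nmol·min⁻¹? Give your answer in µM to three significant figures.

2.09 µM

The required fractional saturation is v/Vmax = 12.7/27.2 = 0.4669.
Then [S]/(Km+[S]) = 0.4669 ⇒ [S] = 2.39 × 0.4669/(1 − 0.4669) = 2.09 µM.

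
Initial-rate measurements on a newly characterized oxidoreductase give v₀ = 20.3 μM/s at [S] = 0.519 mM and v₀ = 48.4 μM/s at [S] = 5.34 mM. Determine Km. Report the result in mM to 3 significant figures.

0.935 mM

From v = Vmax[S]/(Km+[S]), each point gives Vmax = v(Km+[S])/[S].
Equating: 20.3(Km+0.519)/0.519 = 48.4(Km+5.34)/5.34.
39.11·Km + 20.3 = 9.064·Km + 48.4, so (39.11 − 9.064)·Km = 48.4 − 20.3.
Km = 28.10/30.05 = 0.935 mM; then Vmax = 20.3(0.935+0.519)/0.519 = 56.9 μM/s.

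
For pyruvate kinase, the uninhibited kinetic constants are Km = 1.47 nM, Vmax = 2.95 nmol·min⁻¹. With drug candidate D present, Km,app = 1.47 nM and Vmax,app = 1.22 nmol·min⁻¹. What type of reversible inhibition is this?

Vmax decreases (2.95 → 1.22 nmol·min⁻¹) while Km is unchanged — pure noncompetitive inhibition.

noncompetitive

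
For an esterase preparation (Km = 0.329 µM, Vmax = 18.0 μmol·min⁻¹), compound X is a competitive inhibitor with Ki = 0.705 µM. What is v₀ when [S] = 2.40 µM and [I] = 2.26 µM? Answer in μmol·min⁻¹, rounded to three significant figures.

11.4 μmol·min⁻¹

α = 1 + [I]/Ki = 1 + 2.26/0.705 = 4.206.
For a competitive inhibitor, Vmax is unchanged and the apparent Km becomes α·Km: Km,app = 1.38 µM, Vmax,app = 18.0 μmol·min⁻¹.
v = Vmax,app·[S]/(Km,app + [S]) = 18.0 × 2.40/(1.38 + 2.40) = 11.4 μmol·min⁻¹.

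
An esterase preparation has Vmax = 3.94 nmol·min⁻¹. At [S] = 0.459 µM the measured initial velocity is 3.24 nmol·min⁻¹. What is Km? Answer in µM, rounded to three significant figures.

From v = Vmax[S]/(Km+[S]), Km = [S](Vmax − v)/v.
Km = 0.459 × (3.94 − 3.24) / 3.24 = 0.3213/3.24 = 0.0992 µM.

0.0992 µM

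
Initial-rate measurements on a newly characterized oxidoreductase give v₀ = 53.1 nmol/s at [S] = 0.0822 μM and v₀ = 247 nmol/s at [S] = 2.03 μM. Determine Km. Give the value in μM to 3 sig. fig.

In reciprocal form, 1/v = (Km/Vmax)·(1/[S]) + 1/Vmax. The two points give (1/[S], 1/v) = (12.17, 0.01883) and (0.4926, 0.004049).
Slope = (0.01883 − 0.004049)/(12.17 − 0.4926) = 0.001267; intercept = 0.01883 − 0.001267×12.17 = 0.003425.
Vmax = 1/intercept = 292 nmol/s; Km = slope × Vmax = 0.001267 × 292 = 0.370 μM.

0.370 μM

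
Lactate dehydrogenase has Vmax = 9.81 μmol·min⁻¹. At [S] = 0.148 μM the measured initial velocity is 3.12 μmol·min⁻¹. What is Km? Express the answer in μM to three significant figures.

From v = Vmax[S]/(Km+[S]), Km = [S](Vmax − v)/v.
Km = 0.148 × (9.81 − 3.12) / 3.12 = 0.9901/3.12 = 0.317 μM.

0.317 μM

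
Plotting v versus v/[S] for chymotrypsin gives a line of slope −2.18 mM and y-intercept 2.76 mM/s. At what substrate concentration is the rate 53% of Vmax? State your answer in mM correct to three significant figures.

2.46 mM

The Eadie–Hofstee slope gives Km = 2.18 mM (slope = −Km).
v/Vmax = [S]/(Km+[S]) = 0.53 ⇒ [S] = Km·0.53/(1−0.53) = 2.18 × 1.128 = 2.46 mM.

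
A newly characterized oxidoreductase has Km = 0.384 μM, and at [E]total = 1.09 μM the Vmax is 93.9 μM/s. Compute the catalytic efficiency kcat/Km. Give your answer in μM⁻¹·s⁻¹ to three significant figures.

224 μM⁻¹·s⁻¹

kcat = Vmax/[E]total = 93.9/1.09 = 86.1 s⁻¹.
kcat/Km = 86.1/0.384 = 224 μM⁻¹·s⁻¹.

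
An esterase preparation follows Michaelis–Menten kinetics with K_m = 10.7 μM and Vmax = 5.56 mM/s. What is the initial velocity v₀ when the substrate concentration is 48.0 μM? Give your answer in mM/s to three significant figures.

v = Vmax·[S]/(Km + [S]) = 5.56 × 48.0 / (10.7 + 48.0)
  = 266.9 / 58.70 = 4.55 mM/s.

4.55 mM/s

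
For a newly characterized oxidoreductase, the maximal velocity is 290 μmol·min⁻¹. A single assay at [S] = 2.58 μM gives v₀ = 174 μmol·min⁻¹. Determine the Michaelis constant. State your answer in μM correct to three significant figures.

v/Vmax = 174/290 = 0.6000 = [S]/(Km+[S]).
So Km + [S] = [S]/0.6000 = 4.300 μM, giving Km = 4.300 − 2.58 = 1.72 μM.

1.72 μM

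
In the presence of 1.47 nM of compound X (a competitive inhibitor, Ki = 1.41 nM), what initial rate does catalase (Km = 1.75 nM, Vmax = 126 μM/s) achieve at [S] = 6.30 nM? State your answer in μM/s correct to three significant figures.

80.4 μM/s

With α = 1 + [I]/Ki = 1 + 1.47/1.41 = 2.043, the competitive rate law is v = Vmax[S] / (αKm + [S]).
v = 126×6.30 / (2.043×1.75 + 6.30) = 793.8/9.874 = 80.4 μM/s.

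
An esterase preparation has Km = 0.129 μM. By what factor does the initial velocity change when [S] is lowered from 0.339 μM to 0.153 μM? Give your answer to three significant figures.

0.749

Since Vmax cancels, v₂/v₁ = [S]₂(Km+[S]₁) / [S]₁(Km+[S]₂).
= 0.153×(0.129+0.339) / (0.339×(0.129+0.153)) = 0.07160/0.09560 = 0.749.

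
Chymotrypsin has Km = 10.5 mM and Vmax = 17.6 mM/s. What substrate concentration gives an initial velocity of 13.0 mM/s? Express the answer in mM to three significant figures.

The required fractional saturation is v/Vmax = 13.0/17.6 = 0.7386.
Then [S]/(Km+[S]) = 0.7386 ⇒ [S] = 10.5 × 0.7386/(1 − 0.7386) = 29.7 mM.

29.7 mM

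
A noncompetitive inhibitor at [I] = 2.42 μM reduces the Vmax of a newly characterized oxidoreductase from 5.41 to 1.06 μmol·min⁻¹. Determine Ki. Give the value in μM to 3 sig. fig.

0.590 μM

Noncompetitive: Vmax,app = Vmax/α with α = 1 + [I]/Ki.
α = Vmax/Vmax,app = 5.41/1.06 = 5.104.
Ki = [I]/(α − 1) = 2.42/4.104 = 0.590 μM.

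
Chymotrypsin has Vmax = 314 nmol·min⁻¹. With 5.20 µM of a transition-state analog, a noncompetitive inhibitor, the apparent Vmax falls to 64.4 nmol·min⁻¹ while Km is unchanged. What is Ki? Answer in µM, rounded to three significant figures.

Noncompetitive: Vmax,app = Vmax/α with α = 1 + [I]/Ki.
α = Vmax/Vmax,app = 314/64.4 = 4.876.
Ki = [I]/(α − 1) = 5.20/3.876 = 1.34 µM.

1.34 µM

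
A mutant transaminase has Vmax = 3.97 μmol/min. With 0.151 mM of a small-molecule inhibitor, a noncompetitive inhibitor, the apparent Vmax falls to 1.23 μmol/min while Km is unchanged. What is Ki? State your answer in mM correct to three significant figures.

Noncompetitive: Vmax,app = Vmax/α with α = 1 + [I]/Ki.
α = Vmax/Vmax,app = 3.97/1.23 = 3.228.
Ki = [I]/(α − 1) = 0.151/2.228 = 0.0678 mM.

0.0678 mM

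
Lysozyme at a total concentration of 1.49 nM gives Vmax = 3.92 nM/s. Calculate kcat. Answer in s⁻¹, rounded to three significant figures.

2.63 s⁻¹

kcat = Vmax/[E]total = 3.92 nM/s / 1.49 nM = 2.63 s⁻¹.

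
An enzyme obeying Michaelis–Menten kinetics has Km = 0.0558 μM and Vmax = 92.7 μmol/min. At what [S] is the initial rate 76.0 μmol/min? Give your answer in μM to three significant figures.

0.254 μM

Rearranging v = Vmax[S]/(Km+[S]) gives [S] = Km·v/(Vmax − v).
[S] = 0.0558 × 76.0 / (92.7 − 76.0) = 4.241/16.70 = 0.254 μM.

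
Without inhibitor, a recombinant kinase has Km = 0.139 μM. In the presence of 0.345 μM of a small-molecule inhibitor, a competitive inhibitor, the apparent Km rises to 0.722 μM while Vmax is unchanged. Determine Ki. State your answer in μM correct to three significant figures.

Competitive: Km,app = α·Km with α = 1 + [I]/Ki.
α = Km,app/Km = 0.722/0.139 = 5.194.
Since α = 1 + [I]/Ki, [I]/Ki = 5.194 − 1 = 4.194 and Ki = 0.345/4.194 = 0.0823 μM.

0.0823 μM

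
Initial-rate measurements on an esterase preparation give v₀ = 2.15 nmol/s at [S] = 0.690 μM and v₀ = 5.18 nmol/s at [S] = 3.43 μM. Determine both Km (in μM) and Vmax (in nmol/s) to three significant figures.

In reciprocal form, 1/v = (Km/Vmax)·(1/[S]) + 1/Vmax. The two points give (1/[S], 1/v) = (1.449, 0.4651) and (0.2915, 0.1931).
Slope = (0.4651 − 0.1931)/(1.449 − 0.2915) = 0.2350; intercept = 0.4651 − 0.2350×1.449 = 0.1245.
Vmax = 1/intercept = 8.03 nmol/s; Km = slope × Vmax = 0.2350 × 8.03 = 1.89 μM.

Km = 1.89 μM; Vmax = 8.03 nmol/s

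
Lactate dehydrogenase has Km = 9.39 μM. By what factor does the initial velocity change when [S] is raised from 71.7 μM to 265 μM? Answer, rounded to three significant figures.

Since Vmax cancels, v₂/v₁ = [S]₂(Km+[S]₁) / [S]₁(Km+[S]₂).
= 265×(9.39+71.7) / (71.7×(9.39+265)) = 21490/19670 = 1.09.

1.09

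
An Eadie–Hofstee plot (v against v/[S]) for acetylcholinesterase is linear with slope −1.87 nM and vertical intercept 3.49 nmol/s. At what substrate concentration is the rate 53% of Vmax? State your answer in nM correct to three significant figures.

2.11 nM

The Eadie–Hofstee slope gives Km = 1.87 nM (slope = −Km).
v/Vmax = [S]/(Km+[S]) = 0.53 ⇒ [S] = Km·0.53/(1−0.53) = 1.87 × 1.128 = 2.11 nM.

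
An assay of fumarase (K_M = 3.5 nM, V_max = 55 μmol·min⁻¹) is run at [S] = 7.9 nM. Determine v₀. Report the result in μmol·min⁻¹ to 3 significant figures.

38.1 μmol·min⁻¹

[S]/(Km+[S]) = 7.9/11.40 = 0.6930, the fractional saturation.
v = 0.6930 × Vmax = 0.6930 × 55 = 38.1 μmol·min⁻¹.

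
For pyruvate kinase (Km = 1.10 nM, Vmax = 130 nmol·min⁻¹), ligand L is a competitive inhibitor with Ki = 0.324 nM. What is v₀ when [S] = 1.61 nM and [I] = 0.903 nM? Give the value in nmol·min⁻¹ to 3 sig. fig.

α = 1 + [I]/Ki = 1 + 0.903/0.324 = 3.787.
For a competitive inhibitor, Vmax is unchanged and the apparent Km becomes α·Km: Km,app = 4.17 nM, Vmax,app = 130 nmol·min⁻¹.
v = Vmax,app·[S]/(Km,app + [S]) = 130 × 1.61/(4.17 + 1.61) = 36.2 nmol·min⁻¹.

36.2 nmol·min⁻¹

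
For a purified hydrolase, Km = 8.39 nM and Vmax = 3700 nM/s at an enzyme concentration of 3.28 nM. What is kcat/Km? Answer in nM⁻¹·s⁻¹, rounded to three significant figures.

kcat = Vmax/[E]total = 3700/3.28 = 1130 s⁻¹.
kcat/Km = 1130/8.39 = 134 nM⁻¹·s⁻¹.

134 nM⁻¹·s⁻¹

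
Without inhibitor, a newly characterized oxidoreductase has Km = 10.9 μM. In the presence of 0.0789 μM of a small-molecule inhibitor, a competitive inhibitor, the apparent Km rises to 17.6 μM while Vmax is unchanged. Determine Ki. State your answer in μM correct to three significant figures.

0.128 μM

Competitive: Km,app = α·Km with α = 1 + [I]/Ki.
α = Km,app/Km = 17.6/10.9 = 1.615.
Ki = [I]/(α − 1) = 0.0789/0.6147 = 0.128 μM.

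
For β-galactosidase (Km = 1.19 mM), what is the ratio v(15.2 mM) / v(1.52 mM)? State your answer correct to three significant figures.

1.65

The fractional saturations are [S]/(Km+[S]) = 1.52/2.710 = 0.5609 and 15.2/16.39 = 0.9274.
v₂/v₁ is just their ratio: 0.9274/0.5609 = 1.65.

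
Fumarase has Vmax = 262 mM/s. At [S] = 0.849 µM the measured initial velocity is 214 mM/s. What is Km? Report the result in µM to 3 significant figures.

0.190 µM

From v = Vmax[S]/(Km+[S]), Km = [S](Vmax − v)/v.
Km = 0.849 × (262 − 214) / 214 = 40.75/214 = 0.190 µM.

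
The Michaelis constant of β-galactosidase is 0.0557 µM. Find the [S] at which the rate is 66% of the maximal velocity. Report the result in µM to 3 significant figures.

0.108 µM

v/Vmax = [S]/(Km+[S]) = 0.66, so [S] = Km·0.66/(1 − 0.66) = 0.0557 × 1.941.
[S] = 0.108 µM.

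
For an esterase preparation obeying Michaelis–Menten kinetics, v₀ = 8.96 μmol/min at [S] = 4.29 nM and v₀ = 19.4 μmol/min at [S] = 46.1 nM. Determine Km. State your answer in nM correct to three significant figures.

6.26 nM

From v = Vmax[S]/(Km+[S]), each point gives Vmax = v(Km+[S])/[S].
Equating: 8.96(Km+4.29)/4.29 = 19.4(Km+46.1)/46.1.
2.089·Km + 8.96 = 0.4208·Km + 19.4, so (2.089 − 0.4208)·Km = 19.4 − 8.96.
Km = 10.44/1.668 = 6.26 nM; then Vmax = 8.96(6.26+4.29)/4.29 = 22.0 μmol/min.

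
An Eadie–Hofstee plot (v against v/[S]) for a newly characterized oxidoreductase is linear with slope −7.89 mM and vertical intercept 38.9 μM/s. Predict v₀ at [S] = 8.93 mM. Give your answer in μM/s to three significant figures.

In the Eadie–Hofstee form v = Vmax − Km·(v/[S]), the slope is −Km and the intercept is Vmax, so Km = 7.89 mM and Vmax = 38.9 μM/s.
v = 38.9 × 8.93/(7.89 + 8.93) = 20.7 μM/s.

20.7 μM/s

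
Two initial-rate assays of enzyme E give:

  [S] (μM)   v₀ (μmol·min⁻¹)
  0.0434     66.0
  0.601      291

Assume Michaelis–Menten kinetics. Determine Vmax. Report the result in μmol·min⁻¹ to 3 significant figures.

396 μmol·min⁻¹

In reciprocal form, 1/v = (Km/Vmax)·(1/[S]) + 1/Vmax. The two points give (1/[S], 1/v) = (23.04, 0.01515) and (1.664, 0.003436).
Slope = (0.01515 − 0.003436)/(23.04 − 1.664) = 0.0005480; intercept = 0.01515 − 0.0005480×23.04 = 0.002525.
Vmax = 1/intercept = 396 μmol·min⁻¹; Km = slope × Vmax = 0.0005480 × 396 = 0.217 μM.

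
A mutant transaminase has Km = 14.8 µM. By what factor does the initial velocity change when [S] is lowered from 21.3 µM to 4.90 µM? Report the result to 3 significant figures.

0.422

Since Vmax cancels, v₂/v₁ = [S]₂(Km+[S]₁) / [S]₁(Km+[S]₂).
= 4.90×(14.8+21.3) / (21.3×(14.8+4.90)) = 176.9/419.6 = 0.422.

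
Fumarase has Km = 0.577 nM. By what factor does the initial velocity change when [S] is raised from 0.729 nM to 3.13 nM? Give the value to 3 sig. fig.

The fractional saturations are [S]/(Km+[S]) = 0.729/1.306 = 0.5582 and 3.13/3.707 = 0.8443.
v₂/v₁ is just their ratio: 0.8443/0.5582 = 1.51.

1.51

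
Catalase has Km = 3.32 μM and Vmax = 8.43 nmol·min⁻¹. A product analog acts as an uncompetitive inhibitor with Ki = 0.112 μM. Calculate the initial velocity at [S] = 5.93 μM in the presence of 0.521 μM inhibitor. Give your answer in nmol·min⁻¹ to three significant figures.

α = 1 + [I]/Ki = 1 + 0.521/0.112 = 5.652.
For an uncompetitive inhibitor, both parameters are divided by α, giving Vmax/α and Km/α: Km,app = 0.587 μM, Vmax,app = 1.49 nmol·min⁻¹.
v = Vmax,app·[S]/(Km,app + [S]) = 1.49 × 5.93/(0.587 + 5.93) = 1.36 nmol·min⁻¹.

1.36 nmol·min⁻¹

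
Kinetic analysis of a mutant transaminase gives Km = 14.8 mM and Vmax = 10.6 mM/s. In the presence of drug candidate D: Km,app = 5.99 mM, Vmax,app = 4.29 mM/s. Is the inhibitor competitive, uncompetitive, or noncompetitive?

uncompetitive

Both Km and Vmax decrease by the same factor (~2.47-fold) — characteristic of uncompetitive inhibition.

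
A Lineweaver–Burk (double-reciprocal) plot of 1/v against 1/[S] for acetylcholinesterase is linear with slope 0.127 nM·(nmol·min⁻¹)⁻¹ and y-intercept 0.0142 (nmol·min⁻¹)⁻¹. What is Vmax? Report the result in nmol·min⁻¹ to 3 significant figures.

70.4 nmol·min⁻¹

The y-intercept of a Lineweaver–Burk plot equals 1/Vmax, so Vmax = 1/0.0142 = 70.4 nmol·min⁻¹.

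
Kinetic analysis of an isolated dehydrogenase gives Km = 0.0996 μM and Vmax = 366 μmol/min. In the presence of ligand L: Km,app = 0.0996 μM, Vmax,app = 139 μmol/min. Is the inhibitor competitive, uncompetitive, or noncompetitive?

Vmax decreases (366 → 139 μmol/min) while Km is unchanged — pure noncompetitive inhibition.

noncompetitive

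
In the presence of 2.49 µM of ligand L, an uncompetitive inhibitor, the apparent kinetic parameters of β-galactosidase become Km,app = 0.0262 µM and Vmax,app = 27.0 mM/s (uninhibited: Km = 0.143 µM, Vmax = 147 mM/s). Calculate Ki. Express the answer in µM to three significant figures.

Uncompetitive: Vmax,app = Vmax/α (and Km,app = Km/α) with α = 1 + [I]/Ki.
α = Vmax/Vmax,app = 147/27.0 = 5.444.
Since α = 1 + [I]/Ki, [I]/Ki = 5.444 − 1 = 4.444 and Ki = 2.49/4.444 = 0.560 µM.

0.560 µM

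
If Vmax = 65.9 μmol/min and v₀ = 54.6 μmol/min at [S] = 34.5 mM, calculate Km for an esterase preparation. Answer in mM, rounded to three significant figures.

From v = Vmax[S]/(Km+[S]), Km = [S](Vmax − v)/v.
Km = 34.5 × (65.9 − 54.6) / 54.6 = 389.9/54.6 = 7.14 mM.

7.14 mM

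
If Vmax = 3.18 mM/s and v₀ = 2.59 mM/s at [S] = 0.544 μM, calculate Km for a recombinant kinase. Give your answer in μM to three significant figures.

0.124 μM

From v = Vmax[S]/(Km+[S]), Km = [S](Vmax − v)/v.
Km = 0.544 × (3.18 − 2.59) / 2.59 = 0.3210/2.59 = 0.124 μM.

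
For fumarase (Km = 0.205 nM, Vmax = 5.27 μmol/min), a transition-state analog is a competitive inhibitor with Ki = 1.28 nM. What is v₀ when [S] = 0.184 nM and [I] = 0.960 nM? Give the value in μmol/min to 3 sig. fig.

1.79 μmol/min

α = 1 + [I]/Ki = 1 + 0.960/1.28 = 1.750.
For a competitive inhibitor, Vmax is unchanged and the apparent Km becomes α·Km: Km,app = 0.359 nM, Vmax,app = 5.27 μmol/min.
v = Vmax,app·[S]/(Km,app + [S]) = 5.27 × 0.184/(0.359 + 0.184) = 1.79 μmol/min.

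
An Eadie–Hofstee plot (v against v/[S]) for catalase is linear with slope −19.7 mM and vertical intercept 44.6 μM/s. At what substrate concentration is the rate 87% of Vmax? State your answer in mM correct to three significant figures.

The Eadie–Hofstee slope gives Km = 19.7 mM (slope = −Km).
v/Vmax = [S]/(Km+[S]) = 0.87 ⇒ [S] = Km·0.87/(1−0.87) = 19.7 × 6.692 = 132 mM.

132 mM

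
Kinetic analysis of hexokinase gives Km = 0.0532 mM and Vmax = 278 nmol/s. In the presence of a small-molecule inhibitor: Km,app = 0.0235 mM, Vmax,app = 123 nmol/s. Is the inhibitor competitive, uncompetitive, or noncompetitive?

uncompetitive

Both Km and Vmax decrease by the same factor (~2.26-fold) — characteristic of uncompetitive inhibition.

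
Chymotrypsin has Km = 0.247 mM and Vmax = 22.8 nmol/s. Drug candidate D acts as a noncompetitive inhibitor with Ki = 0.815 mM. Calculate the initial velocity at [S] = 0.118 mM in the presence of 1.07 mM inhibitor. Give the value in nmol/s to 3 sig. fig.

With α = 1 + [I]/Ki = 1 + 1.07/0.815 = 2.313, the noncompetitive rate law is v = (Vmax/α)·[S] / (Km + [S]).
v = (22.8/2.313)×0.118 / (0.247 + 0.118) = 1.163/0.3650 = 3.19 nmol/s.

3.19 nmol/s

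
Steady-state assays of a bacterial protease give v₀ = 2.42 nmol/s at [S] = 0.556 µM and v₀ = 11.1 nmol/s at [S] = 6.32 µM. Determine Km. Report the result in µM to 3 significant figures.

3.34 µM

From v = Vmax[S]/(Km+[S]), each point gives Vmax = v(Km+[S])/[S].
Equating: 2.42(Km+0.556)/0.556 = 11.1(Km+6.32)/6.32.
4.353·Km + 2.42 = 1.756·Km + 11.1, so (4.353 − 1.756)·Km = 11.1 − 2.42.
Km = 8.680/2.596 = 3.34 µM; then Vmax = 2.42(3.34+0.556)/0.556 = 17.0 nmol/s.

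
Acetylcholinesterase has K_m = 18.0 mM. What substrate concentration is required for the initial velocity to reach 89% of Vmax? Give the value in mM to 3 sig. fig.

146 mM

v/Vmax = [S]/(Km+[S]) = 0.89, so [S] = Km·0.89/(1 − 0.89) = 18.0 × 8.091.
[S] = 146 mM.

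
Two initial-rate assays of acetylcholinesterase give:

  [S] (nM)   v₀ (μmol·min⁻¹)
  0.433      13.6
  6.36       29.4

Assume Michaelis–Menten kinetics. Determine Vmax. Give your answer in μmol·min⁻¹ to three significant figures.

From v = Vmax[S]/(Km+[S]), each point gives Vmax = v(Km+[S])/[S].
Equating: 13.6(Km+0.433)/0.433 = 29.4(Km+6.36)/6.36.
31.41·Km + 13.6 = 4.623·Km + 29.4, so (31.41 − 4.623)·Km = 29.4 − 13.6.
Km = 15.80/26.79 = 0.590 nM; then Vmax = 13.6(0.590+0.433)/0.433 = 32.1 μmol·min⁻¹.

32.1 μmol·min⁻¹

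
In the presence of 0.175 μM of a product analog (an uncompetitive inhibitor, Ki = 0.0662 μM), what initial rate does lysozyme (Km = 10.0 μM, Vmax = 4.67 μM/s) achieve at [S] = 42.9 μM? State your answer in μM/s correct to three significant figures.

α = 1 + [I]/Ki = 1 + 0.175/0.0662 = 3.644.
For an uncompetitive inhibitor, both parameters are divided by α, giving Vmax/α and Km/α: Km,app = 2.74 μM, Vmax,app = 1.28 μM/s.
v = Vmax,app·[S]/(Km,app + [S]) = 1.28 × 42.9/(2.74 + 42.9) = 1.20 μM/s.

1.20 μM/s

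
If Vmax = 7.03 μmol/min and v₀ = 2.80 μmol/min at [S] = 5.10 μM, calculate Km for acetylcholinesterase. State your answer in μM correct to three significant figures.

From v = Vmax[S]/(Km+[S]), Km = [S](Vmax − v)/v.
Km = 5.10 × (7.03 − 2.80) / 2.80 = 21.57/2.80 = 7.70 μM.

7.70 μM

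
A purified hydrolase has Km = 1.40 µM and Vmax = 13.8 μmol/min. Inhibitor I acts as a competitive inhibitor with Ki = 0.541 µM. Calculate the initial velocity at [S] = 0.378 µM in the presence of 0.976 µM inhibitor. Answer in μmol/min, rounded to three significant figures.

α = 1 + [I]/Ki = 1 + 0.976/0.541 = 2.804.
For a competitive inhibitor, Vmax is unchanged and the apparent Km becomes α·Km: Km,app = 3.93 µM, Vmax,app = 13.8 μmol/min.
v = Vmax,app·[S]/(Km,app + [S]) = 13.8 × 0.378/(3.93 + 0.378) = 1.21 μmol/min.

1.21 μmol/min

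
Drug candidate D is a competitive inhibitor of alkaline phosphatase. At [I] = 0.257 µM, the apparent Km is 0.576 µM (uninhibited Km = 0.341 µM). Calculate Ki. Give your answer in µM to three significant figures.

Competitive: Km,app = α·Km with α = 1 + [I]/Ki.
α = Km,app/Km = 0.576/0.341 = 1.689.
Since α = 1 + [I]/Ki, [I]/Ki = 1.689 − 1 = 0.6891 and Ki = 0.257/0.6891 = 0.373 µM.

0.373 µM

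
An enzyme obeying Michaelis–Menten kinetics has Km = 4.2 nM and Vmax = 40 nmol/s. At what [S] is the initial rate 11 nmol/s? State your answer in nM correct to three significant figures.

1.59 nM

Rearranging v = Vmax[S]/(Km+[S]) gives [S] = Km·v/(Vmax − v).
[S] = 4.2 × 11 / (40 − 11) = 46.20/29.00 = 1.59 nM.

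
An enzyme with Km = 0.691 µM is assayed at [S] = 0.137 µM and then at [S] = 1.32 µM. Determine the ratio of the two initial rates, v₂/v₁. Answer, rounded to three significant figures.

The fractional saturations are [S]/(Km+[S]) = 0.137/0.8280 = 0.1655 and 1.32/2.011 = 0.6564.
v₂/v₁ is just their ratio: 0.6564/0.1655 = 3.97.

3.97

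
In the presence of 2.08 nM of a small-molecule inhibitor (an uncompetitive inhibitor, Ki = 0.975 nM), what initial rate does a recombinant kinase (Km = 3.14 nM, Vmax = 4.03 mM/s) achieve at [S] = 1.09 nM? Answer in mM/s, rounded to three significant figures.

0.670 mM/s

With α = 1 + [I]/Ki = 1 + 2.08/0.975 = 3.133, the uncompetitive rate law is v = (Vmax/α)·[S] / (Km/α + [S]).
v = (4.03/3.133)×1.09 / (3.14/3.133 + 1.09) = 1.402/2.092 = 0.670 mM/s.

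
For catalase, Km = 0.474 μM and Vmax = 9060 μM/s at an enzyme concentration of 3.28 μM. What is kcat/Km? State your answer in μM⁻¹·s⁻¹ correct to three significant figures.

kcat = Vmax/[E]total = 9060/3.28 = 2760 s⁻¹.
kcat/Km = 2760/0.474 = 5830 μM⁻¹·s⁻¹.

5830 μM⁻¹·s⁻¹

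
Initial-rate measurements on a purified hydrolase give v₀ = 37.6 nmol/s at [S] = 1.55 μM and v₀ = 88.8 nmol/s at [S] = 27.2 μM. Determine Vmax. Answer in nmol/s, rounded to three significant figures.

96.8 nmol/s

From v = Vmax[S]/(Km+[S]), each point gives Vmax = v(Km+[S])/[S].
Equating: 37.6(Km+1.55)/1.55 = 88.8(Km+27.2)/27.2.
24.26·Km + 37.6 = 3.265·Km + 88.8, so (24.26 − 3.265)·Km = 88.8 − 37.6.
Km = 51.20/20.99 = 2.44 μM; then Vmax = 37.6(2.44+1.55)/1.55 = 96.8 nmol/s.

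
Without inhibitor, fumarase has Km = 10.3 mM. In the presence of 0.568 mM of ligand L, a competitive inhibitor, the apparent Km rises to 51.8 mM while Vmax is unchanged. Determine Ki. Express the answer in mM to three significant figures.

Competitive: Km,app = α·Km with α = 1 + [I]/Ki.
α = Km,app/Km = 51.8/10.3 = 5.029.
Ki = [I]/(α − 1) = 0.568/4.029 = 0.141 mM.

0.141 mM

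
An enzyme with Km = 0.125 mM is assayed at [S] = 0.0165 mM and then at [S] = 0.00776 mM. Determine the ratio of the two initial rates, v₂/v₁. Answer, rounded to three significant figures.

The fractional saturations are [S]/(Km+[S]) = 0.0165/0.1415 = 0.1166 and 0.00776/0.1328 = 0.05845.
v₂/v₁ is just their ratio: 0.05845/0.1166 = 0.501.

0.501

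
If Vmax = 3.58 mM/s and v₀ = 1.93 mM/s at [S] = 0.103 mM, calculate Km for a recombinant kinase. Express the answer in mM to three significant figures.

0.0881 mM

From v = Vmax[S]/(Km+[S]), Km = [S](Vmax − v)/v.
Km = 0.103 × (3.58 − 1.93) / 1.93 = 0.1700/1.93 = 0.0881 mM.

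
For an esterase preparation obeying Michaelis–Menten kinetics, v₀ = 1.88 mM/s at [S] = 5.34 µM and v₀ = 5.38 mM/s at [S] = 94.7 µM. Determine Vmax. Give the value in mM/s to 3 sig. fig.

6.05 mM/s

In reciprocal form, 1/v = (Km/Vmax)·(1/[S]) + 1/Vmax. The two points give (1/[S], 1/v) = (0.1873, 0.5319) and (0.01056, 0.1859).
Slope = (0.5319 − 0.1859)/(0.1873 − 0.01056) = 1.958; intercept = 0.5319 − 1.958×0.1873 = 0.1652.
Vmax = 1/intercept = 6.05 mM/s; Km = slope × Vmax = 1.958 × 6.05 = 11.9 µM.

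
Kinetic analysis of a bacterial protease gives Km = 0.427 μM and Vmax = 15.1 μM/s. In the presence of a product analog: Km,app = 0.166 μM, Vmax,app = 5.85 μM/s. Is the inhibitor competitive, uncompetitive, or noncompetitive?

uncompetitive

Both Km and Vmax decrease by the same factor (~2.58-fold) — characteristic of uncompetitive inhibition.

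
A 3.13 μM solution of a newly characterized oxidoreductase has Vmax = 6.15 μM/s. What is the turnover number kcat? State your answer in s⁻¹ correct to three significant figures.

kcat = Vmax/[E]total = 6.15 μM/s / 3.13 μM = 1.96 s⁻¹.

1.96 s⁻¹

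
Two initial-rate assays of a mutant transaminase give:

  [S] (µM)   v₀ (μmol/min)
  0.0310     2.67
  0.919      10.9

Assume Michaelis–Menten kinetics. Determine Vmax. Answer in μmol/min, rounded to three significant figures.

12.2 μmol/min

In reciprocal form, 1/v = (Km/Vmax)·(1/[S]) + 1/Vmax. The two points give (1/[S], 1/v) = (32.26, 0.3745) and (1.088, 0.09174).
Slope = (0.3745 − 0.09174)/(32.26 − 1.088) = 0.009072; intercept = 0.3745 − 0.009072×32.26 = 0.08187.
Vmax = 1/intercept = 12.2 μmol/min; Km = slope × Vmax = 0.009072 × 12.2 = 0.111 µM.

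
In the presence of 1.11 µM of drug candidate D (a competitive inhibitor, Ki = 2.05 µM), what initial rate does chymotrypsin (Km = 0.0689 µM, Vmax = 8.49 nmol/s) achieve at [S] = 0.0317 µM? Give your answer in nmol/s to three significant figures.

1.95 nmol/s

With α = 1 + [I]/Ki = 1 + 1.11/2.05 = 1.541, the competitive rate law is v = Vmax[S] / (αKm + [S]).
v = 8.49×0.0317 / (1.541×0.0689 + 0.0317) = 0.2691/0.1379 = 1.95 nmol/s.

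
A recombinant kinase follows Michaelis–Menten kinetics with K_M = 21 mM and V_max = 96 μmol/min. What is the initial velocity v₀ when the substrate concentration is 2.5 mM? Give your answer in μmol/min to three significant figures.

v = Vmax·[S]/(Km + [S]) = 96 × 2.5 / (21 + 2.5)
  = 240.0 / 23.50 = 10.2 μmol/min.

10.2 μmol/min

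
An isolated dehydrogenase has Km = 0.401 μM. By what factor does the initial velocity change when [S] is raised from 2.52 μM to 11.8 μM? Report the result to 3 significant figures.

1.12

Since Vmax cancels, v₂/v₁ = [S]₂(Km+[S]₁) / [S]₁(Km+[S]₂).
= 11.8×(0.401+2.52) / (2.52×(0.401+11.8)) = 34.47/30.75 = 1.12.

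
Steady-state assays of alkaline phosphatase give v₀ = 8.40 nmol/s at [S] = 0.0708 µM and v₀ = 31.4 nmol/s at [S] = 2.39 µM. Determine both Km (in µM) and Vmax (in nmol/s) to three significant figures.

From v = Vmax[S]/(Km+[S]), each point gives Vmax = v(Km+[S])/[S].
Equating: 8.40(Km+0.0708)/0.0708 = 31.4(Km+2.39)/2.39.
118.6·Km + 8.40 = 13.14·Km + 31.4, so (118.6 − 13.14)·Km = 31.4 − 8.40.
Km = 23.00/105.5 = 0.218 µM; then Vmax = 8.40(0.218+0.0708)/0.0708 = 34.3 nmol/s.

Km = 0.218 µM; Vmax = 34.3 nmol/s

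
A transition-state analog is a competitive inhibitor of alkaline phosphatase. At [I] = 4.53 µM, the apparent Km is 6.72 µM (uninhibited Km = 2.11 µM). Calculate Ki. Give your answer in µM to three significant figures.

Competitive: Km,app = α·Km with α = 1 + [I]/Ki.
α = Km,app/Km = 6.72/2.11 = 3.185.
Since α = 1 + [I]/Ki, [I]/Ki = 3.185 − 1 = 2.185 and Ki = 4.53/2.185 = 2.07 µM.

2.07 µM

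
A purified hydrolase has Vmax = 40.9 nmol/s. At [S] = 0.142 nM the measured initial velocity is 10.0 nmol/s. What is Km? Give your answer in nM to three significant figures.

From v = Vmax[S]/(Km+[S]), Km = [S](Vmax − v)/v.
Km = 0.142 × (40.9 − 10.0) / 10.0 = 4.388/10.0 = 0.439 nM.

0.439 nM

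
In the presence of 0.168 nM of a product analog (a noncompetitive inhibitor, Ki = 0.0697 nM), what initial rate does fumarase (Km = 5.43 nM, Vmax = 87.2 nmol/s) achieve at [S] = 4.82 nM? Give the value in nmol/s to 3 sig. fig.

With α = 1 + [I]/Ki = 1 + 0.168/0.0697 = 3.410, the noncompetitive rate law is v = (Vmax/α)·[S] / (Km + [S]).
v = (87.2/3.410)×4.82 / (5.43 + 4.82) = 123.2/10.25 = 12.0 nmol/s.

12.0 nmol/s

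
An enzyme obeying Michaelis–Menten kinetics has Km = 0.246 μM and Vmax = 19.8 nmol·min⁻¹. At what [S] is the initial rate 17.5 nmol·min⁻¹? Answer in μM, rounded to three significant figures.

1.87 μM

The required fractional saturation is v/Vmax = 17.5/19.8 = 0.8838.
Then [S]/(Km+[S]) = 0.8838 ⇒ [S] = 0.246 × 0.8838/(1 − 0.8838) = 1.87 μM.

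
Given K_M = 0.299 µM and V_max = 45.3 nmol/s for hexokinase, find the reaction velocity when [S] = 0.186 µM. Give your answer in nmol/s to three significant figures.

[S]/(Km+[S]) = 0.186/0.4850 = 0.3835, the fractional saturation.
v = 0.3835 × Vmax = 0.3835 × 45.3 = 17.4 nmol/s.

17.4 nmol/s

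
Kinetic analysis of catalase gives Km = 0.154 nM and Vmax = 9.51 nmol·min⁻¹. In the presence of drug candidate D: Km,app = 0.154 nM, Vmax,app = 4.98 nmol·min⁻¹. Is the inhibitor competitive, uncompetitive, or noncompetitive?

noncompetitive

Vmax decreases (9.51 → 4.98 nmol·min⁻¹) while Km is unchanged — pure noncompetitive inhibition.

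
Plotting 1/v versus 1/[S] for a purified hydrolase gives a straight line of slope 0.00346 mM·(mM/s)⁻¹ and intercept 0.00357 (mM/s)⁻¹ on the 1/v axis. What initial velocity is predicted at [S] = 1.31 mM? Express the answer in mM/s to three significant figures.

161 mM/s

The y-intercept is 1/Vmax, so Vmax = 1/0.00357 = 280 mM/s.
The slope is Km/Vmax, so Km = 0.00346 × 280 = 0.969 mM.
Then v = 280 × 1.31/(0.969 + 1.31) = 161 mM/s.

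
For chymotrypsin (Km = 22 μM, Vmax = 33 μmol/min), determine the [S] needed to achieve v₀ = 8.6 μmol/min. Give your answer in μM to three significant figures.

7.75 μM

The required fractional saturation is v/Vmax = 8.6/33 = 0.2606.
Then [S]/(Km+[S]) = 0.2606 ⇒ [S] = 22 × 0.2606/(1 − 0.2606) = 7.75 μM.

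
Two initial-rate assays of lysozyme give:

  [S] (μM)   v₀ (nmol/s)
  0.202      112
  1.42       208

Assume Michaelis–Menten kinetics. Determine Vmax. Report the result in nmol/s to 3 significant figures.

242 nmol/s

In reciprocal form, 1/v = (Km/Vmax)·(1/[S]) + 1/Vmax. The two points give (1/[S], 1/v) = (4.950, 0.008929) and (0.7042, 0.004808).
Slope = (0.008929 − 0.004808)/(4.950 − 0.7042) = 0.0009705; intercept = 0.008929 − 0.0009705×4.950 = 0.004124.
Vmax = 1/intercept = 242 nmol/s; Km = slope × Vmax = 0.0009705 × 242 = 0.235 μM.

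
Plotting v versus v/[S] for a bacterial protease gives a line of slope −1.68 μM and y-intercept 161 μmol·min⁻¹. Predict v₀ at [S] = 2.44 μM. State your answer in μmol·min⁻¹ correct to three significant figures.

95.3 μmol·min⁻¹

In the Eadie–Hofstee form v = Vmax − Km·(v/[S]), the slope is −Km and the intercept is Vmax, so Km = 1.68 μM and Vmax = 161 μmol·min⁻¹.
v = 161 × 2.44/(1.68 + 2.44) = 95.3 μmol·min⁻¹.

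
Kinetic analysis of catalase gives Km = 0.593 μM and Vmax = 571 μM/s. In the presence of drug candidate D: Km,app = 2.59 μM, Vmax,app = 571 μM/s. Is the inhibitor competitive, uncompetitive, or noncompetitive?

Km increases (0.593 → 2.59 μM) while Vmax is unchanged — the hallmark of competitive inhibition.

competitive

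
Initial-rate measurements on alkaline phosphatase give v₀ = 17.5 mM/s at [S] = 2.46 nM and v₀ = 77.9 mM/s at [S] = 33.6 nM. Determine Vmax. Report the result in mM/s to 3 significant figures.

In reciprocal form, 1/v = (Km/Vmax)·(1/[S]) + 1/Vmax. The two points give (1/[S], 1/v) = (0.4065, 0.05714) and (0.02976, 0.01284).
Slope = (0.05714 − 0.01284)/(0.4065 − 0.02976) = 0.1176; intercept = 0.05714 − 0.1176×0.4065 = 0.009337.
Vmax = 1/intercept = 107 mM/s; Km = slope × Vmax = 0.1176 × 107 = 12.6 nM.

107 mM/s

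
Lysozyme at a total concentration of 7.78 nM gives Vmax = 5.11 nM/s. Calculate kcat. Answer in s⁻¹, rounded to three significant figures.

kcat = Vmax/[E]total = 5.11 nM/s / 7.78 nM = 0.657 s⁻¹.

0.657 s⁻¹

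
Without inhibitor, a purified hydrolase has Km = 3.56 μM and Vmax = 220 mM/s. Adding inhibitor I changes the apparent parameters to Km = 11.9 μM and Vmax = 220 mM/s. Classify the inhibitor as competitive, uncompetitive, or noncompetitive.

Km increases (3.56 → 11.9 μM) while Vmax is unchanged — the hallmark of competitive inhibition.

competitive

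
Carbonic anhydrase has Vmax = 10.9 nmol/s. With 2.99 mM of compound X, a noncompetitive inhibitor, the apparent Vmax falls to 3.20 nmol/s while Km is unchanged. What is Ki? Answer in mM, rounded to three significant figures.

1.24 mM

Noncompetitive: Vmax,app = Vmax/α with α = 1 + [I]/Ki.
α = Vmax/Vmax,app = 10.9/3.20 = 3.406.
Ki = [I]/(α − 1) = 2.99/2.406 = 1.24 mM.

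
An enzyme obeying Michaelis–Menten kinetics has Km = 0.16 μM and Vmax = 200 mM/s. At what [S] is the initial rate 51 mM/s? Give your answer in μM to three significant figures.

Rearranging v = Vmax[S]/(Km+[S]) gives [S] = Km·v/(Vmax − v).
[S] = 0.16 × 51 / (200 − 51) = 8.160/149.0 = 0.0548 μM.

0.0548 μM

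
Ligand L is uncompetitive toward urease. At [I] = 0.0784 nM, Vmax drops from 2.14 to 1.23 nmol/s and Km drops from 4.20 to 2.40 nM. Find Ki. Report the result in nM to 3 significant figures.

Uncompetitive: Vmax,app = Vmax/α (and Km,app = Km/α) with α = 1 + [I]/Ki.
α = Vmax/Vmax,app = 2.14/1.23 = 1.740.
Since α = 1 + [I]/Ki, [I]/Ki = 1.740 − 1 = 0.7398 and Ki = 0.0784/0.7398 = 0.106 nM.

0.106 nM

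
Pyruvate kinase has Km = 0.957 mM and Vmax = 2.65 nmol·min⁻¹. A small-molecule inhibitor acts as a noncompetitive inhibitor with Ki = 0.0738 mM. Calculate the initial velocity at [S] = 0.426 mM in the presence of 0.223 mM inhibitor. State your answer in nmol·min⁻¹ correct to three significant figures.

0.203 nmol·min⁻¹

With α = 1 + [I]/Ki = 1 + 0.223/0.0738 = 4.022, the noncompetitive rate law is v = (Vmax/α)·[S] / (Km + [S]).
v = (2.65/4.022)×0.426 / (0.957 + 0.426) = 0.2807/1.383 = 0.203 nmol·min⁻¹.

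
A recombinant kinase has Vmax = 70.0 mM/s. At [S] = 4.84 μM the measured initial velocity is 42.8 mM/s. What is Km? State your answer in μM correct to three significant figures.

3.08 μM

From v = Vmax[S]/(Km+[S]), Km = [S](Vmax − v)/v.
Km = 4.84 × (70.0 − 42.8) / 42.8 = 131.6/42.8 = 3.08 μM.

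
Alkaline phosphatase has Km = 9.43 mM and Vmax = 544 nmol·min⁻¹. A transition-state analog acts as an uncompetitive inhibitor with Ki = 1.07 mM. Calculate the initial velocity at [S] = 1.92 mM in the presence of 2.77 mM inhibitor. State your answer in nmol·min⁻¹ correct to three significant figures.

With α = 1 + [I]/Ki = 1 + 2.77/1.07 = 3.589, the uncompetitive rate law is v = (Vmax/α)·[S] / (Km/α + [S]).
v = (544/3.589)×1.92 / (9.43/3.589 + 1.92) = 291.0/4.548 = 64.0 nmol·min⁻¹.

64.0 nmol·min⁻¹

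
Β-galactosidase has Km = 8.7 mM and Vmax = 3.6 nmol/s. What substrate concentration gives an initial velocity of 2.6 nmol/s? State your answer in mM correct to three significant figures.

22.6 mM

Rearranging v = Vmax[S]/(Km+[S]) gives [S] = Km·v/(Vmax − v).
[S] = 8.7 × 2.6 / (3.6 − 2.6) = 22.62/1.000 = 22.6 mM.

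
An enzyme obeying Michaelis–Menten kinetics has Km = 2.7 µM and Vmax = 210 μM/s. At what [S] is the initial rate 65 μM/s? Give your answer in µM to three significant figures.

1.21 µM

Rearranging v = Vmax[S]/(Km+[S]) gives [S] = Km·v/(Vmax − v).
[S] = 2.7 × 65 / (210 − 65) = 175.5/145.0 = 1.21 µM.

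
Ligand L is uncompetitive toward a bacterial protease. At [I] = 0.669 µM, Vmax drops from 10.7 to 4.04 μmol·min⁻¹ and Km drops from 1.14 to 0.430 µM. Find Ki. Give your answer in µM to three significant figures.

0.406 µM

Uncompetitive: Vmax,app = Vmax/α (and Km,app = Km/α) with α = 1 + [I]/Ki.
α = Vmax/Vmax,app = 10.7/4.04 = 2.649.
Ki = [I]/(α − 1) = 0.669/1.649 = 0.406 µM.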